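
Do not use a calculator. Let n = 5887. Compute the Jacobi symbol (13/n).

-1

Reciprocity: 13 ≡ 1 and 5887 ≡ 3 (mod 4), so (13/5887) = +(5887/13).
Reduce top mod 13: now compute (11/13).
Reciprocity: 11 ≡ 3 and 13 ≡ 1 (mod 4), so (11/13) = +(13/11).
Reduce top mod 11: now compute (2/11).
Pull out 2: since 11 ≡ 3 (mod 8), (2/11) = -1.
Reached (1/11) = 1. Collecting the sign flips along the way, the symbol is -1.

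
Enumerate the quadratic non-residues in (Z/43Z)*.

2 3 5 7 8 12 18 19 20 22 26 27 28 29 30 32 33 34 37 39 42

Square k = 1,…,21 (k and 43−k give the same square):
1²=1, 2²=4, 3²=9, 4²=16, 5²=25, 6²=36, 7²≡6, 8²≡21, 9²≡38, 10²≡14, 11²≡35, 12²≡15, 13²≡40, 14²≡24, 15²≡10, 16²≡41, 17²≡31, 18²≡23, 19²≡17, 20²≡13, 21²≡11 (mod 43).
The residues are {1, 4, 6, 9, 10, 11, 13, 14, 15, 16, 17, 21, 23, 24, 25, 31, 35, 36, 38, 40, 41}; the non-residues are the remaining 21 nonzero classes.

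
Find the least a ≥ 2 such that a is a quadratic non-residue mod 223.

(2/223) = +1, so 2 is a residue.
(3/223) = −1, so 3 is the smallest positive non-residue mod 223.

3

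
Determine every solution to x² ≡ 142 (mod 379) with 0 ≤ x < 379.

30, 349

Since 379 ≡ 3 (mod 4), a square root of 142 is 142^((379+1)/4) = 142^95 mod 379.
Repeated squaring: 142^2≡77, 142^4≡244, 142^8≡33, 142^16≡331, 142^32≡30, 142^64≡142 (mod 379).
142^95 = 142^(64+16+8+4+2+1) ≡ 30 (mod 379).
Check: 30² = 900 ≡ 142 (mod 379). The two roots are 30 and 349.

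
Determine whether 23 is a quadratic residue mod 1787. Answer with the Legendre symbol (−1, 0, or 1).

Reciprocity: 23 ≡ 3 and 1787 ≡ 3 (mod 4), so (23/1787) = −(1787/23).
Reduce top mod 23: now compute (16/23).
Pull out 2^4: since 23 ≡ 7 (mod 8), (2/23) = +1, so (2/23)^4 = +1.
Reached (1/23) = 1. Collecting the sign flips along the way, the symbol is -1.

-1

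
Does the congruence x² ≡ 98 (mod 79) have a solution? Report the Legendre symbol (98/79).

1

Euler's criterion: (98/79) ≡ 19^39 (mod 79).
19^2 ≡ 45 (mod 79)
19^4 ≡ 50 (mod 79)
19^8 ≡ 51 (mod 79)
19^16 ≡ 73 (mod 79)
19^32 ≡ 36 (mod 79)
19^39 = 19^(32+4+2+1) ≡ 1 (mod 79).
Result is 1, so (98/79) = 1.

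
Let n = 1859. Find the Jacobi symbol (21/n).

Reciprocity: 21 ≡ 1 and 1859 ≡ 3 (mod 4), so (21/1859) = +(1859/21).
Reduce top mod 21: now compute (11/21).
Reciprocity: 11 ≡ 3 and 21 ≡ 1 (mod 4), so (11/21) = +(21/11).
Reduce top mod 11: now compute (10/11).
Pull out 2: since 11 ≡ 3 (mod 8), (2/11) = -1.
Reciprocity: 5 ≡ 1 and 11 ≡ 3 (mod 4), so (5/11) = +(11/5).
Reduce top mod 5: now compute (1/5).
Reached (1/5) = 1. Collecting the sign flips along the way, the symbol is -1.

-1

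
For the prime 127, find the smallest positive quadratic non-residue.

(2/127) = +1, so 2 is a residue.
(3/127) = −1, so 3 is the smallest positive non-residue mod 127.

3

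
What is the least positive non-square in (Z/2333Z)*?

2

(2/2333) = −1, so 2 is the smallest positive non-residue mod 2333.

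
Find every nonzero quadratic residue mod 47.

1, 2, 3, 4, 6, 7, 8, 9, 12, 14, 16, 17, 18, 21, 24, 25, 27, 28, 32, 34, 36, 37, 42

Square k = 1,…,23 (k and 47−k give the same square):
1²=1, 2²=4, 3²=9, 4²=16, 5²=25, 6²=36, 7²≡2, 8²≡17, 9²≡34, 10²≡6, 11²≡27, 12²≡3, 13²≡28, 14²≡8, 15²≡37, 16²≡21, 17²≡7, 18²≡42, 19²≡32, 20²≡24, 21²≡18, 22²≡14, 23²≡12 (mod 47).
So the quadratic residues mod 47 are {1, 2, 3, 4, 6, 7, 8, 9, 12, 14, 16, 17, 18, 21, 24, 25, 27, 28, 32, 34, 36, 37, 42}.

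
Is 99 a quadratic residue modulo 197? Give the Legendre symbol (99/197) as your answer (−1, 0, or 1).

-1

Reciprocity: 99 ≡ 3 and 197 ≡ 1 (mod 4), so (99/197) = +(197/99).
Reduce top mod 99: now compute (98/99).
Pull out 2: since 99 ≡ 3 (mod 8), (2/99) = -1.
Reciprocity: 49 ≡ 1 and 99 ≡ 3 (mod 4), so (49/99) = +(99/49).
Reduce top mod 49: now compute (1/49).
Reached (1/49) = 1. Collecting the sign flips along the way, the symbol is -1.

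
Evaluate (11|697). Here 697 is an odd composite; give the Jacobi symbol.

Reciprocity: 11 ≡ 3 and 697 ≡ 1 (mod 4), so (11/697) = +(697/11).
Reduce top mod 11: now compute (4/11).
Pull out 2^2: since 11 ≡ 3 (mod 8), (2/11) = -1, so (2/11)^2 = +1.
Reached (1/11) = 1. Collecting the sign flips along the way, the symbol is +1.

1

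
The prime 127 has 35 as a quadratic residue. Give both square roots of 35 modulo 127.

17, 110

Since 127 ≡ 3 (mod 4), a square root of 35 is 35^((127+1)/4) = 35^32 mod 127.
Repeated squaring: 35^2≡82, 35^4≡120, 35^8≡49, 35^16≡115, 35^32≡17 (mod 127).
35^32 = 35^(32) ≡ 17 (mod 127).
Check: 17² = 289 ≡ 35 (mod 127). The two roots are 17 and 110.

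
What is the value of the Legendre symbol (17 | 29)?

Reciprocity: 17 ≡ 1 and 29 ≡ 1 (mod 4), so (17/29) = +(29/17).
Reduce top mod 17: now compute (12/17).
Pull out 2^2: since 17 ≡ 1 (mod 8), (2/17) = +1, so (2/17)^2 = +1.
Reciprocity: 3 ≡ 3 and 17 ≡ 1 (mod 4), so (3/17) = +(17/3).
Reduce top mod 3: now compute (2/3).
Pull out 2: since 3 ≡ 3 (mod 8), (2/3) = -1.
Reached (1/3) = 1. Collecting the sign flips along the way, the symbol is -1.

-1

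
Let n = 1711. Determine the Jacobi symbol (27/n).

-1

Reciprocity: 27 ≡ 3 and 1711 ≡ 3 (mod 4), so (27/1711) = −(1711/27).
Reduce top mod 27: now compute (10/27).
Pull out 2: since 27 ≡ 3 (mod 8), (2/27) = -1.
Reciprocity: 5 ≡ 1 and 27 ≡ 3 (mod 4), so (5/27) = +(27/5).
Reduce top mod 5: now compute (2/5).
Pull out 2: since 5 ≡ 5 (mod 8), (2/5) = -1.
Reached (1/5) = 1. Collecting the sign flips along the way, the symbol is -1.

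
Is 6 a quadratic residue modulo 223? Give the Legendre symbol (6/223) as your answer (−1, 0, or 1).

Pull out 2: since 223 ≡ 7 (mod 8), (2/223) = +1.
Reciprocity: 3 ≡ 3 and 223 ≡ 3 (mod 4), so (3/223) = −(223/3).
Reduce top mod 3: now compute (1/3).
Reached (1/3) = 1. Collecting the sign flips along the way, the symbol is -1.

-1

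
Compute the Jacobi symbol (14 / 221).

Pull out 2: since 221 ≡ 5 (mod 8), (2/221) = -1.
Reciprocity: 7 ≡ 3 and 221 ≡ 1 (mod 4), so (7/221) = +(221/7).
Reduce top mod 7: now compute (4/7).
Pull out 2^2: since 7 ≡ 7 (mod 8), (2/7) = +1, so (2/7)^2 = +1.
Reached (1/7) = 1. Collecting the sign flips along the way, the symbol is -1.

-1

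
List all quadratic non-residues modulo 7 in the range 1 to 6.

3 5 6

Square k = 1,…,3 (k and 7−k give the same square):
1²=1, 2²=4, 3²≡2 (mod 7).
The residues are {1, 2, 4}; the non-residues are the remaining 3 nonzero classes.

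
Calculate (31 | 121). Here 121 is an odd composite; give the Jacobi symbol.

Reciprocity: 31 ≡ 3 and 121 ≡ 1 (mod 4), so (31/121) = +(121/31).
Reduce top mod 31: now compute (28/31).
Pull out 2^2: since 31 ≡ 7 (mod 8), (2/31) = +1, so (2/31)^2 = +1.
Reciprocity: 7 ≡ 3 and 31 ≡ 3 (mod 4), so (7/31) = −(31/7).
Reduce top mod 7: now compute (3/7).
Reciprocity: 3 ≡ 3 and 7 ≡ 3 (mod 4), so (3/7) = −(7/3).
Reduce top mod 3: now compute (1/3).
Reached (1/3) = 1. Collecting the sign flips along the way, the symbol is +1.

1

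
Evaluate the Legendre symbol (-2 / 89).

Euler's criterion: (-2/89) ≡ 87^44 (mod 89).
87^2 ≡ 4 (mod 89)
87^4 ≡ 16 (mod 89)
87^8 ≡ 78 (mod 89)
87^16 ≡ 32 (mod 89)
87^32 ≡ 45 (mod 89)
87^44 = 87^(32+8+4) ≡ 1 (mod 89).
Result is 1, so (-2/89) = 1.

1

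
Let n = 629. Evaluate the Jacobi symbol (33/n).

Reciprocity: 33 ≡ 1 and 629 ≡ 1 (mod 4), so (33/629) = +(629/33).
Reduce top mod 33: now compute (2/33).
Pull out 2: since 33 ≡ 1 (mod 8), (2/33) = +1.
Reached (1/33) = 1. Collecting the sign flips along the way, the symbol is +1.

1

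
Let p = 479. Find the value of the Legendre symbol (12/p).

1

Pull out 2^2: since 479 ≡ 7 (mod 8), (2/479) = +1, so (2/479)^2 = +1.
Reciprocity: 3 ≡ 3 and 479 ≡ 3 (mod 4), so (3/479) = −(479/3).
Reduce top mod 3: now compute (2/3).
Pull out 2: since 3 ≡ 3 (mod 8), (2/3) = -1.
Reached (1/3) = 1. Collecting the sign flips along the way, the symbol is +1.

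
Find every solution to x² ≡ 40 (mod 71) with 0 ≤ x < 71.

18, 53

Since 71 ≡ 3 (mod 4), a square root of 40 is 40^((71+1)/4) = 40^18 mod 71.
Repeated squaring: 40^2≡38, 40^4≡24, 40^8≡8, 40^16≡64 (mod 71).
40^18 = 40^(16+2) ≡ 18 (mod 71).
Check: 18² = 324 ≡ 40 (mod 71). The two roots are 18 and 53.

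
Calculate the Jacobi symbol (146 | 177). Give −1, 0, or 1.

Pull out 2: since 177 ≡ 1 (mod 8), (2/177) = +1.
Reciprocity: 73 ≡ 1 and 177 ≡ 1 (mod 4), so (73/177) = +(177/73).
Reduce top mod 73: now compute (31/73).
Reciprocity: 31 ≡ 3 and 73 ≡ 1 (mod 4), so (31/73) = +(73/31).
Reduce top mod 31: now compute (11/31).
Reciprocity: 11 ≡ 3 and 31 ≡ 3 (mod 4), so (11/31) = −(31/11).
Reduce top mod 11: now compute (9/11).
Reciprocity: 9 ≡ 1 and 11 ≡ 3 (mod 4), so (9/11) = +(11/9).
Reduce top mod 9: now compute (2/9).
Pull out 2: since 9 ≡ 1 (mod 8), (2/9) = +1.
Reached (1/9) = 1. Collecting the sign flips along the way, the symbol is -1.

-1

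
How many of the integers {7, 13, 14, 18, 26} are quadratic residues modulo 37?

2

(7/37) = +1 → QR.
(13/37) = -1 → non-residue.
(14/37) = -1 → non-residue.
(18/37) = -1 → non-residue.
(26/37) = +1 → QR.
Total quadratic residues among the 5: 2.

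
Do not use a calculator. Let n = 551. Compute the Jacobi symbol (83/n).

Reciprocity: 83 ≡ 3 and 551 ≡ 3 (mod 4), so (83/551) = −(551/83).
Reduce top mod 83: now compute (53/83).
Reciprocity: 53 ≡ 1 and 83 ≡ 3 (mod 4), so (53/83) = +(83/53).
Reduce top mod 53: now compute (30/53).
Pull out 2: since 53 ≡ 5 (mod 8), (2/53) = -1.
Reciprocity: 15 ≡ 3 and 53 ≡ 1 (mod 4), so (15/53) = +(53/15).
Reduce top mod 15: now compute (8/15).
Pull out 2^3: since 15 ≡ 7 (mod 8), (2/15) = +1, so (2/15)^3 = +1.
Reached (1/15) = 1. Collecting the sign flips along the way, the symbol is +1.

1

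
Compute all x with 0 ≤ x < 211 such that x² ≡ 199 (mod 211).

Since 211 ≡ 3 (mod 4), a square root of 199 is 199^((211+1)/4) = 199^53 mod 211.
Repeated squaring: 199^2≡144, 199^4≡58, 199^8≡199, 199^16≡144, 199^32≡58 (mod 211).
199^53 = 199^(32+16+4+1) ≡ 58 (mod 211).
Check: 58² = 3364 ≡ 199 (mod 211). The two roots are 58 and 153.

58, 153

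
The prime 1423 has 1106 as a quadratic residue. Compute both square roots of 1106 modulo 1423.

258, 1165

Since 1423 ≡ 3 (mod 4), a square root of 1106 is 1106^((1423+1)/4) = 1106^356 mod 1423.
Repeated squaring: 1106^2≡879, 1106^4≡1375, 1106^8≡881, 1106^16≡626, 1106^32≡551, 1106^64≡502, 1106^128≡133, 1106^256≡613 (mod 1423).
1106^356 = 1106^(256+64+32+4) ≡ 258 (mod 1423).
Check: 258² = 66564 ≡ 1106 (mod 1423). The two roots are 258 and 1165.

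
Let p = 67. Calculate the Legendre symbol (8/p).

-1

Euler's criterion: (8/67) ≡ 8^33 (mod 67).
8^2 ≡ 64 (mod 67)
8^4 ≡ 9 (mod 67)
8^8 ≡ 14 (mod 67)
8^16 ≡ 62 (mod 67)
8^32 ≡ 25 (mod 67)
8^33 = 8^(32+1) ≡ 66 (mod 67).
Result is 66 ≡ −1, so (8/67) = −1.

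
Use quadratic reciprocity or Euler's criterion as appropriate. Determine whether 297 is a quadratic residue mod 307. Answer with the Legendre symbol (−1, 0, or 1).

Reciprocity: 297 ≡ 1 and 307 ≡ 3 (mod 4), so (297/307) = +(307/297).
Reduce top mod 297: now compute (10/297).
Pull out 2: since 297 ≡ 1 (mod 8), (2/297) = +1.
Reciprocity: 5 ≡ 1 and 297 ≡ 1 (mod 4), so (5/297) = +(297/5).
Reduce top mod 5: now compute (2/5).
Pull out 2: since 5 ≡ 5 (mod 8), (2/5) = -1.
Reached (1/5) = 1. Collecting the sign flips along the way, the symbol is -1.

-1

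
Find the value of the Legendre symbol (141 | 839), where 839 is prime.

Reciprocity: 141 ≡ 1 and 839 ≡ 3 (mod 4), so (141/839) = +(839/141).
Reduce top mod 141: now compute (134/141).
Pull out 2: since 141 ≡ 5 (mod 8), (2/141) = -1.
Reciprocity: 67 ≡ 3 and 141 ≡ 1 (mod 4), so (67/141) = +(141/67).
Reduce top mod 67: now compute (7/67).
Reciprocity: 7 ≡ 3 and 67 ≡ 3 (mod 4), so (7/67) = −(67/7).
Reduce top mod 7: now compute (4/7).
Pull out 2^2: since 7 ≡ 7 (mod 8), (2/7) = +1, so (2/7)^2 = +1.
Reached (1/7) = 1. Collecting the sign flips along the way, the symbol is +1.

1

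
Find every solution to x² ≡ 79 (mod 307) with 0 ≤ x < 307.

Since 307 ≡ 3 (mod 4), a square root of 79 is 79^((307+1)/4) = 79^77 mod 307.
Repeated squaring: 79^2≡101, 79^4≡70, 79^8≡295, 79^16≡144, 79^32≡167, 79^64≡259 (mod 307).
79^77 = 79^(64+8+4+1) ≡ 155 (mod 307).
Check: 155² = 24025 ≡ 79 (mod 307). The two roots are 152 and 155.

152, 155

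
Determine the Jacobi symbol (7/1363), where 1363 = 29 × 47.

Reciprocity: 7 ≡ 3 and 1363 ≡ 3 (mod 4), so (7/1363) = −(1363/7).
Reduce top mod 7: now compute (5/7).
Reciprocity: 5 ≡ 1 and 7 ≡ 3 (mod 4), so (5/7) = +(7/5).
Reduce top mod 5: now compute (2/5).
Pull out 2: since 5 ≡ 5 (mod 8), (2/5) = -1.
Reached (1/5) = 1. Collecting the sign flips along the way, the symbol is +1.

1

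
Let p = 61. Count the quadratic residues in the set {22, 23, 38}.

1

(22/61) = +1 → QR.
(23/61) = -1 → non-residue.
(38/61) = -1 → non-residue.
Total quadratic residues among the 3: 1.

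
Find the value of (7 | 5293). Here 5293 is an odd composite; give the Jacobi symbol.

1

Reciprocity: 7 ≡ 3 and 5293 ≡ 1 (mod 4), so (7/5293) = +(5293/7).
Reduce top mod 7: now compute (1/7).
Reached (1/7) = 1. Collecting the sign flips along the way, the symbol is +1.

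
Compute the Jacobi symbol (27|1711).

-1

Reciprocity: 27 ≡ 3 and 1711 ≡ 3 (mod 4), so (27/1711) = −(1711/27).
Reduce top mod 27: now compute (10/27).
Pull out 2: since 27 ≡ 3 (mod 8), (2/27) = -1.
Reciprocity: 5 ≡ 1 and 27 ≡ 3 (mod 4), so (5/27) = +(27/5).
Reduce top mod 5: now compute (2/5).
Pull out 2: since 5 ≡ 5 (mod 8), (2/5) = -1.
Reached (1/5) = 1. Collecting the sign flips along the way, the symbol is -1.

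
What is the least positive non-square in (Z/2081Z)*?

3

(2/2081) = +1, so 2 is a residue.
(3/2081) = −1, so 3 is the smallest positive non-residue mod 2081.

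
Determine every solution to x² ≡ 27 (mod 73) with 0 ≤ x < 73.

73 ≡ 1 (mod 4), so we find a root by search.
Trying successive values, 10² = 100 ≡ 27 (mod 73). The other root is 73 − 10 = 63.

10, 63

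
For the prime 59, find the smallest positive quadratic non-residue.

2

(2/59) = −1, so 2 is the smallest positive non-residue mod 59.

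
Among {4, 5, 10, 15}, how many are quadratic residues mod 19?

2

(4/19) = +1 → QR.
(5/19) = +1 → QR.
(10/19) = -1 → non-residue.
(15/19) = -1 → non-residue.
Total quadratic residues among the 4: 2.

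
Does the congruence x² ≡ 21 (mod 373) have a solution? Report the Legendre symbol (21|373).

1

Euler's criterion: (21/373) ≡ 21^186 (mod 373).
21^2 ≡ 68 (mod 373)
21^4 ≡ 148 (mod 373)
21^8 ≡ 270 (mod 373)
21^16 ≡ 165 (mod 373)
21^32 ≡ 369 (mod 373)
21^64 ≡ 16 (mod 373)
21^128 ≡ 256 (mod 373)
21^186 = 21^(128+32+16+8+2) ≡ 1 (mod 373).
Result is 1, so (21/373) = 1.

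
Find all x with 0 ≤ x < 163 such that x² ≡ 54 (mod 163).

39, 124

Since 163 ≡ 3 (mod 4), a square root of 54 is 54^((163+1)/4) = 54^41 mod 163.
Repeated squaring: 54^2≡145, 54^4≡161, 54^8≡4, 54^16≡16, 54^32≡93 (mod 163).
54^41 = 54^(32+8+1) ≡ 39 (mod 163).
Check: 39² = 1521 ≡ 54 (mod 163). The two roots are 39 and 124.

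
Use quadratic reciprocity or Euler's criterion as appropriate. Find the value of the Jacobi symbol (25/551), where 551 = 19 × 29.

1

Reciprocity: 25 ≡ 1 and 551 ≡ 3 (mod 4), so (25/551) = +(551/25).
Reduce top mod 25: now compute (1/25).
Reached (1/25) = 1. Collecting the sign flips along the way, the symbol is +1.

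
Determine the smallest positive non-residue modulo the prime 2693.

(2/2693) = −1, so 2 is the smallest positive non-residue mod 2693.

2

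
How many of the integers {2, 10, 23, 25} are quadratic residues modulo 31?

3

(2/31) = +1 → QR.
(10/31) = +1 → QR.
(23/31) = -1 → non-residue.
(25/31) = +1 → QR.
Total quadratic residues among the 4: 3.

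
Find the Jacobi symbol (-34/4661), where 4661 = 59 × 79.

First reduce: -34 ≡ 4627 (mod 4661).
Reciprocity: 4627 ≡ 3 and 4661 ≡ 1 (mod 4), so (4627/4661) = +(4661/4627).
Reduce top mod 4627: now compute (34/4627).
Pull out 2: since 4627 ≡ 3 (mod 8), (2/4627) = -1.
Reciprocity: 17 ≡ 1 and 4627 ≡ 3 (mod 4), so (17/4627) = +(4627/17).
Reduce top mod 17: now compute (3/17).
Reciprocity: 3 ≡ 3 and 17 ≡ 1 (mod 4), so (3/17) = +(17/3).
Reduce top mod 3: now compute (2/3).
Pull out 2: since 3 ≡ 3 (mod 8), (2/3) = -1.
Reached (1/3) = 1. Collecting the sign flips along the way, the symbol is +1.

1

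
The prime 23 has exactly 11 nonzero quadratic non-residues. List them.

Square k = 1,…,11 (k and 23−k give the same square):
1²=1, 2²=4, 3²=9, 4²=16, 5²≡2, 6²≡13, 7²≡3, 8²≡18, 9²≡12, 10²≡8, 11²≡6 (mod 23).
The residues are {1, 2, 3, 4, 6, 8, 9, 12, 13, 16, 18}; the non-residues are the remaining 11 nonzero classes.

5,7,10,11,14,15,17,19,20,21,22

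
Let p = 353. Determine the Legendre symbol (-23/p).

First reduce: -23 ≡ 330 (mod 353).
Pull out 2: since 353 ≡ 1 (mod 8), (2/353) = +1.
Reciprocity: 165 ≡ 1 and 353 ≡ 1 (mod 4), so (165/353) = +(353/165).
Reduce top mod 165: now compute (23/165).
Reciprocity: 23 ≡ 3 and 165 ≡ 1 (mod 4), so (23/165) = +(165/23).
Reduce top mod 23: now compute (4/23).
Pull out 2^2: since 23 ≡ 7 (mod 8), (2/23) = +1, so (2/23)^2 = +1.
Reached (1/23) = 1. Collecting the sign flips along the way, the symbol is +1.

1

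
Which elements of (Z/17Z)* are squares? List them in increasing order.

Square k = 1,…,8 (k and 17−k give the same square):
1²=1, 2²=4, 3²=9, 4²=16, 5²≡8, 6²≡2, 7²≡15, 8²≡13 (mod 17).
So the quadratic residues mod 17 are {1, 2, 4, 8, 9, 13, 15, 16}.

1 2 4 8 9 13 15 16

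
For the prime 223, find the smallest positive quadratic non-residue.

3

(2/223) = +1, so 2 is a residue.
(3/223) = −1, so 3 is the smallest positive non-residue mod 223.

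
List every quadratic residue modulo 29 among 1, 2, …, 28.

Square k = 1,…,14 (k and 29−k give the same square):
1²=1, 2²=4, 3²=9, 4²=16, 5²=25, 6²≡7, 7²≡20, 8²≡6, 9²≡23, 10²≡13, 11²≡5, 12²≡28, 13²≡24, 14²≡22 (mod 29).
So the quadratic residues mod 29 are {1, 4, 5, 6, 7, 9, 13, 16, 20, 22, 23, 24, 25, 28}.

1 4 5 6 7 9 13 16 20 22 23 24 25 28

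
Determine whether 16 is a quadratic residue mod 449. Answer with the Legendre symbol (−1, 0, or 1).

Euler's criterion: (16/449) ≡ 16^224 (mod 449).
16^2 ≡ 256 (mod 449)
16^4 ≡ 431 (mod 449)
16^8 ≡ 324 (mod 449)
16^16 ≡ 359 (mod 449)
16^32 ≡ 18 (mod 449)
16^64 ≡ 324 (mod 449)
16^128 ≡ 359 (mod 449)
16^224 = 16^(128+64+32) ≡ 1 (mod 449).
Result is 1, so (16/449) = 1.

1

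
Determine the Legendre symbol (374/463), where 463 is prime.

Pull out 2: since 463 ≡ 7 (mod 8), (2/463) = +1.
Reciprocity: 187 ≡ 3 and 463 ≡ 3 (mod 4), so (187/463) = −(463/187).
Reduce top mod 187: now compute (89/187).
Reciprocity: 89 ≡ 1 and 187 ≡ 3 (mod 4), so (89/187) = +(187/89).
Reduce top mod 89: now compute (9/89).
Reciprocity: 9 ≡ 1 and 89 ≡ 1 (mod 4), so (9/89) = +(89/9).
Reduce top mod 9: now compute (8/9).
Pull out 2^3: since 9 ≡ 1 (mod 8), (2/9) = +1, so (2/9)^3 = +1.
Reached (1/9) = 1. Collecting the sign flips along the way, the symbol is -1.

-1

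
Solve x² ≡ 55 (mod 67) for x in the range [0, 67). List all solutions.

Since 67 ≡ 3 (mod 4), a square root of 55 is 55^((67+1)/4) = 55^17 mod 67.
Repeated squaring: 55^2≡10, 55^4≡33, 55^8≡17, 55^16≡21 (mod 67).
55^17 = 55^(16+1) ≡ 16 (mod 67).
Check: 16² = 256 ≡ 55 (mod 67). The two roots are 16 and 51.

16, 51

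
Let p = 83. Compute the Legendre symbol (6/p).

Pull out 2: since 83 ≡ 3 (mod 8), (2/83) = -1.
Reciprocity: 3 ≡ 3 and 83 ≡ 3 (mod 4), so (3/83) = −(83/3).
Reduce top mod 3: now compute (2/3).
Pull out 2: since 3 ≡ 3 (mod 8), (2/3) = -1.
Reached (1/3) = 1. Collecting the sign flips along the way, the symbol is -1.

-1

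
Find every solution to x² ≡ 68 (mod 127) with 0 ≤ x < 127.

24, 103

Since 127 ≡ 3 (mod 4), a square root of 68 is 68^((127+1)/4) = 68^32 mod 127.
Repeated squaring: 68^2≡52, 68^4≡37, 68^8≡99, 68^16≡22, 68^32≡103 (mod 127).
68^32 = 68^(32) ≡ 103 (mod 127).
Check: 103² = 10609 ≡ 68 (mod 127). The two roots are 24 and 103.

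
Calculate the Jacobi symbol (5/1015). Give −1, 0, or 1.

Reciprocity: 5 ≡ 1 and 1015 ≡ 3 (mod 4), so (5/1015) = +(1015/5).
Reduce top mod 5: now compute (0/5).
Top reduces to 0: gcd > 1, so the symbol is 0.

0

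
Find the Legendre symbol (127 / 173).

-1

Reciprocity: 127 ≡ 3 and 173 ≡ 1 (mod 4), so (127/173) = +(173/127).
Reduce top mod 127: now compute (46/127).
Pull out 2: since 127 ≡ 7 (mod 8), (2/127) = +1.
Reciprocity: 23 ≡ 3 and 127 ≡ 3 (mod 4), so (23/127) = −(127/23).
Reduce top mod 23: now compute (12/23).
Pull out 2^2: since 23 ≡ 7 (mod 8), (2/23) = +1, so (2/23)^2 = +1.
Reciprocity: 3 ≡ 3 and 23 ≡ 3 (mod 4), so (3/23) = −(23/3).
Reduce top mod 3: now compute (2/3).
Pull out 2: since 3 ≡ 3 (mod 8), (2/3) = -1.
Reached (1/3) = 1. Collecting the sign flips along the way, the symbol is -1.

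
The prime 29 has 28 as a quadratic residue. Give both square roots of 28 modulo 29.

29 ≡ 1 (mod 4), so we find a root by search.
Trying successive values, 12² = 144 ≡ 28 (mod 29). The other root is 29 − 12 = 17.

12, 17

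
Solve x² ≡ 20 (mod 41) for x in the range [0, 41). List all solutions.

41 ≡ 1 (mod 4), so we find a root by search.
Trying successive values, 15² = 225 ≡ 20 (mod 41). The other root is 41 − 15 = 26.

15, 26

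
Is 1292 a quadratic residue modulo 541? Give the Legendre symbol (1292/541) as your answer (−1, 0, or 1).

-1

First reduce: 1292 ≡ 210 (mod 541).
Pull out 2: since 541 ≡ 5 (mod 8), (2/541) = -1.
Reciprocity: 105 ≡ 1 and 541 ≡ 1 (mod 4), so (105/541) = +(541/105).
Reduce top mod 105: now compute (16/105).
Pull out 2^4: since 105 ≡ 1 (mod 8), (2/105) = +1, so (2/105)^4 = +1.
Reached (1/105) = 1. Collecting the sign flips along the way, the symbol is -1.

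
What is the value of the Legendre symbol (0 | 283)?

0

Top reduces to 0: gcd > 1, so the symbol is 0.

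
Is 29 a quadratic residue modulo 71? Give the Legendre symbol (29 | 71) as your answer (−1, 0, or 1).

Euler's criterion: (29/71) ≡ 29^35 (mod 71).
29^2 ≡ 60 (mod 71)
29^4 ≡ 50 (mod 71)
29^8 ≡ 15 (mod 71)
29^16 ≡ 12 (mod 71)
29^32 ≡ 2 (mod 71)
29^35 = 29^(32+2+1) ≡ 1 (mod 71).
Result is 1, so (29/71) = 1.

1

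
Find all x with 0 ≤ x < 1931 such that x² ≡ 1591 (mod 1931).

Since 1931 ≡ 3 (mod 4), a square root of 1591 is 1591^((1931+1)/4) = 1591^483 mod 1931.
Repeated squaring: 1591^2≡1671, 1591^4≡15, 1591^8≡225, 1591^16≡419, 1591^32≡1771, 1591^64≡497, 1591^128≡1772, 1591^256≡178 (mod 1931).
1591^483 = 1591^(256+128+64+32+2+1) ≡ 1036 (mod 1931).
Check: 1036² = 1073296 ≡ 1591 (mod 1931). The two roots are 895 and 1036.

895, 1036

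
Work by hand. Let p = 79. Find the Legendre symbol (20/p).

1

Euler's criterion: (20/79) ≡ 20^39 (mod 79).
20^2 ≡ 5 (mod 79)
20^4 ≡ 25 (mod 79)
20^8 ≡ 72 (mod 79)
20^16 ≡ 49 (mod 79)
20^32 ≡ 31 (mod 79)
20^39 = 20^(32+4+2+1) ≡ 1 (mod 79).
Result is 1, so (20/79) = 1.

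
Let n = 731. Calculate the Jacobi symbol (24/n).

Pull out 2^3: since 731 ≡ 3 (mod 8), (2/731) = -1, so (2/731)^3 = -1.
Reciprocity: 3 ≡ 3 and 731 ≡ 3 (mod 4), so (3/731) = −(731/3).
Reduce top mod 3: now compute (2/3).
Pull out 2: since 3 ≡ 3 (mod 8), (2/3) = -1.
Reached (1/3) = 1. Collecting the sign flips along the way, the symbol is -1.

-1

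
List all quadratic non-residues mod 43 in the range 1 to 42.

Square k = 1,…,21 (k and 43−k give the same square):
1²=1, 2²=4, 3²=9, 4²=16, 5²=25, 6²=36, 7²≡6, 8²≡21, 9²≡38, 10²≡14, 11²≡35, 12²≡15, 13²≡40, 14²≡24, 15²≡10, 16²≡41, 17²≡31, 18²≡23, 19²≡17, 20²≡13, 21²≡11 (mod 43).
The residues are {1, 4, 6, 9, 10, 11, 13, 14, 15, 16, 17, 21, 23, 24, 25, 31, 35, 36, 38, 40, 41}; the non-residues are the remaining 21 nonzero classes.

2, 3, 5, 7, 8, 12, 18, 19, 20, 22, 26, 27, 28, 29, 30, 32, 33, 34, 37, 39, 42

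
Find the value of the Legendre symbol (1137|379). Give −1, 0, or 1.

First reduce: 1137 ≡ 0 (mod 379).
Top reduces to 0: gcd > 1, so the symbol is 0.

0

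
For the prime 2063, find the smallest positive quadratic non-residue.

(2/2063) = +1, so 2 is a residue.
(3/2063) = +1, so 3 is a residue.
(4/2063) = +1, so 4 is a residue.
(5/2063) = −1, so 5 is the smallest positive non-residue mod 2063.

5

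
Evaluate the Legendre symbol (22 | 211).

-1

Pull out 2: since 211 ≡ 3 (mod 8), (2/211) = -1.
Reciprocity: 11 ≡ 3 and 211 ≡ 3 (mod 4), so (11/211) = −(211/11).
Reduce top mod 11: now compute (2/11).
Pull out 2: since 11 ≡ 3 (mod 8), (2/11) = -1.
Reached (1/11) = 1. Collecting the sign flips along the way, the symbol is -1.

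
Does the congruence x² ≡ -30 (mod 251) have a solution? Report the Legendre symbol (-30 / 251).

Euler's criterion: (-30/251) ≡ 221^125 (mod 251).
221^2 ≡ 147 (mod 251)
221^4 ≡ 23 (mod 251)
221^8 ≡ 27 (mod 251)
221^16 ≡ 227 (mod 251)
221^32 ≡ 74 (mod 251)
221^64 ≡ 205 (mod 251)
221^125 = 221^(64+32+16+8+4+1) ≡ 1 (mod 251).
Result is 1, so (-30/251) = 1.

1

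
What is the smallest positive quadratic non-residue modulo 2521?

11

(2/2521) = +1, so 2 is a residue.
(3/2521) = +1, so 3 is a residue.
(4/2521) = +1, so 4 is a residue.
(5/2521) = +1, so 5 is a residue.
(6/2521) = +1, so 6 is a residue.
(7/2521) = +1, so 7 is a residue.
(8/2521) = +1, so 8 is a residue.
(9/2521) = +1, so 9 is a residue.
(10/2521) = +1, so 10 is a residue.
(11/2521) = −1, so 11 is the smallest positive non-residue mod 2521.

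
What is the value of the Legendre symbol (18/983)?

Pull out 2: since 983 ≡ 7 (mod 8), (2/983) = +1.
Reciprocity: 9 ≡ 1 and 983 ≡ 3 (mod 4), so (9/983) = +(983/9).
Reduce top mod 9: now compute (2/9).
Pull out 2: since 9 ≡ 1 (mod 8), (2/9) = +1.
Reached (1/9) = 1. Collecting the sign flips along the way, the symbol is +1.

1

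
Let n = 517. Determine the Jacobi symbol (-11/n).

First reduce: -11 ≡ 506 (mod 517).
Pull out 2: since 517 ≡ 5 (mod 8), (2/517) = -1.
Reciprocity: 253 ≡ 1 and 517 ≡ 1 (mod 4), so (253/517) = +(517/253).
Reduce top mod 253: now compute (11/253).
Reciprocity: 11 ≡ 3 and 253 ≡ 1 (mod 4), so (11/253) = +(253/11).
Reduce top mod 11: now compute (0/11).
Top reduces to 0: gcd > 1, so the symbol is 0.

0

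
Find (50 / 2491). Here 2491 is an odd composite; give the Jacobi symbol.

Pull out 2: since 2491 ≡ 3 (mod 8), (2/2491) = -1.
Reciprocity: 25 ≡ 1 and 2491 ≡ 3 (mod 4), so (25/2491) = +(2491/25).
Reduce top mod 25: now compute (16/25).
Pull out 2^4: since 25 ≡ 1 (mod 8), (2/25) = +1, so (2/25)^4 = +1.
Reached (1/25) = 1. Collecting the sign flips along the way, the symbol is -1.

-1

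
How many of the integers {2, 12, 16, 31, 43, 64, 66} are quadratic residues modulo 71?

(2/71) = +1 → QR.
(12/71) = +1 → QR.
(16/71) = +1 → QR.
(31/71) = -1 → non-residue.
(43/71) = +1 → QR.
(64/71) = +1 → QR.
(66/71) = -1 → non-residue.
Total quadratic residues among the 7: 5.

5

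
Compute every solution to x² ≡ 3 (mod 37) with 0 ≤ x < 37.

37 ≡ 1 (mod 4), so we find a root by search.
Trying successive values, 15² = 225 ≡ 3 (mod 37). The other root is 37 − 15 = 22.

15, 22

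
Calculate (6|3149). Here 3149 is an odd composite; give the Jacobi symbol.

1

Pull out 2: since 3149 ≡ 5 (mod 8), (2/3149) = -1.
Reciprocity: 3 ≡ 3 and 3149 ≡ 1 (mod 4), so (3/3149) = +(3149/3).
Reduce top mod 3: now compute (2/3).
Pull out 2: since 3 ≡ 3 (mod 8), (2/3) = -1.
Reached (1/3) = 1. Collecting the sign flips along the way, the symbol is +1.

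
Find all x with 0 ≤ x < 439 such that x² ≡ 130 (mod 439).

Since 439 ≡ 3 (mod 4), a square root of 130 is 130^((439+1)/4) = 130^110 mod 439.
Repeated squaring: 130^2≡218, 130^4≡112, 130^8≡252, 130^16≡288, 130^32≡412, 130^64≡290 (mod 439).
130^110 = 130^(64+32+8+4+2) ≡ 224 (mod 439).
Check: 224² = 50176 ≡ 130 (mod 439). The two roots are 215 and 224.

215, 224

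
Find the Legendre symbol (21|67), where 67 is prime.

Reciprocity: 21 ≡ 1 and 67 ≡ 3 (mod 4), so (21/67) = +(67/21).
Reduce top mod 21: now compute (4/21).
Pull out 2^2: since 21 ≡ 5 (mod 8), (2/21) = -1, so (2/21)^2 = +1.
Reached (1/21) = 1. Collecting the sign flips along the way, the symbol is +1.

1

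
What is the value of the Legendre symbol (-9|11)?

First reduce: -9 ≡ 2 (mod 11).
Pull out 2: since 11 ≡ 3 (mod 8), (2/11) = -1.
Reached (1/11) = 1. Collecting the sign flips along the way, the symbol is -1.

-1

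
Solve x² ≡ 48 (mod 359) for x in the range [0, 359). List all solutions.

66, 293

Since 359 ≡ 3 (mod 4), a square root of 48 is 48^((359+1)/4) = 48^90 mod 359.
Repeated squaring: 48^2≡150, 48^4≡242, 48^8≡47, 48^16≡55, 48^32≡153, 48^64≡74 (mod 359).
48^90 = 48^(64+16+8+2) ≡ 66 (mod 359).
Check: 66² = 4356 ≡ 48 (mod 359). The two roots are 66 and 293.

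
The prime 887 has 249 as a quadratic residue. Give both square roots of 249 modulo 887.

Since 887 ≡ 3 (mod 4), a square root of 249 is 249^((887+1)/4) = 249^222 mod 887.
Repeated squaring: 249^2≡798, 249^4≡825, 249^8≡296, 249^16≡690, 249^32≡668, 249^64≡63, 249^128≡421 (mod 887).
249^222 = 249^(128+64+16+8+4+2) ≡ 354 (mod 887).
Check: 354² = 125316 ≡ 249 (mod 887). The two roots are 354 and 533.

354, 533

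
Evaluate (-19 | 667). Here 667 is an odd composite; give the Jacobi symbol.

-1

First reduce: -19 ≡ 648 (mod 667).
Pull out 2^3: since 667 ≡ 3 (mod 8), (2/667) = -1, so (2/667)^3 = -1.
Reciprocity: 81 ≡ 1 and 667 ≡ 3 (mod 4), so (81/667) = +(667/81).
Reduce top mod 81: now compute (19/81).
Reciprocity: 19 ≡ 3 and 81 ≡ 1 (mod 4), so (19/81) = +(81/19).
Reduce top mod 19: now compute (5/19).
Reciprocity: 5 ≡ 1 and 19 ≡ 3 (mod 4), so (5/19) = +(19/5).
Reduce top mod 5: now compute (4/5).
Pull out 2^2: since 5 ≡ 5 (mod 8), (2/5) = -1, so (2/5)^2 = +1.
Reached (1/5) = 1. Collecting the sign flips along the way, the symbol is -1.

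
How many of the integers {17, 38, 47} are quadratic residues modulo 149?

(17/149) = +1 → QR.
(38/149) = -1 → non-residue.
(47/149) = +1 → QR.
Total quadratic residues among the 3: 2.

2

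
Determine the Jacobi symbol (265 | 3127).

0

Reciprocity: 265 ≡ 1 and 3127 ≡ 3 (mod 4), so (265/3127) = +(3127/265).
Reduce top mod 265: now compute (212/265).
Pull out 2^2: since 265 ≡ 1 (mod 8), (2/265) = +1, so (2/265)^2 = +1.
Reciprocity: 53 ≡ 1 and 265 ≡ 1 (mod 4), so (53/265) = +(265/53).
Reduce top mod 53: now compute (0/53).
Top reduces to 0: gcd > 1, so the symbol is 0.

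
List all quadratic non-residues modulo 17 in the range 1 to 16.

3 5 6 7 10 11 12 14

Square k = 1,…,8 (k and 17−k give the same square):
1²=1, 2²=4, 3²=9, 4²=16, 5²≡8, 6²≡2, 7²≡15, 8²≡13 (mod 17).
The residues are {1, 2, 4, 8, 9, 13, 15, 16}; the non-residues are the remaining 8 nonzero classes.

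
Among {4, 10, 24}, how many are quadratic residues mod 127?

(4/127) = +1 → QR.
(10/127) = -1 → non-residue.
(24/127) = -1 → non-residue.
Total quadratic residues among the 3: 1.

1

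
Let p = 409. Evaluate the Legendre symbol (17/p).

Euler's criterion: (17/409) ≡ 17^204 (mod 409).
17^2 ≡ 289 (mod 409)
17^4 ≡ 85 (mod 409)
17^8 ≡ 272 (mod 409)
17^16 ≡ 364 (mod 409)
17^32 ≡ 389 (mod 409)
17^64 ≡ 400 (mod 409)
17^128 ≡ 81 (mod 409)
17^204 = 17^(128+64+8+4) ≡ 1 (mod 409).
Result is 1, so (17/409) = 1.

1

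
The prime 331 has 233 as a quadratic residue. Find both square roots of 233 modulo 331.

Since 331 ≡ 3 (mod 4), a square root of 233 is 233^((331+1)/4) = 233^83 mod 331.
Repeated squaring: 233^2≡5, 233^4≡25, 233^8≡294, 233^16≡45, 233^32≡39, 233^64≡197 (mod 331).
233^83 = 233^(64+16+2+1) ≡ 194 (mod 331).
Check: 194² = 37636 ≡ 233 (mod 331). The two roots are 137 and 194.

137, 194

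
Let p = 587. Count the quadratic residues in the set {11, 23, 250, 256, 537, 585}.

4

(11/587) = -1 → non-residue.
(23/587) = -1 → non-residue.
(250/587) = +1 → QR.
(256/587) = +1 → QR.
(537/587) = +1 → QR.
(585/587) = +1 → QR.
Total quadratic residues among the 6: 4.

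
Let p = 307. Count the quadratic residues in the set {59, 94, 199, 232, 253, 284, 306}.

(59/307) = -1 → non-residue.
(94/307) = +1 → QR.
(199/307) = +1 → QR.
(232/307) = +1 → QR.
(253/307) = -1 → non-residue.
(284/307) = +1 → QR.
(306/307) = -1 → non-residue.
Total quadratic residues among the 7: 4.

4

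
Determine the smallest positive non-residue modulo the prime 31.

(2/31) = +1, so 2 is a residue.
(3/31) = −1, so 3 is the smallest positive non-residue mod 31.

3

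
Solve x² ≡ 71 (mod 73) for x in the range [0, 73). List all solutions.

12, 61

73 ≡ 1 (mod 4), so we find a root by search.
Trying successive values, 12² = 144 ≡ 71 (mod 73). The other root is 73 − 12 = 61.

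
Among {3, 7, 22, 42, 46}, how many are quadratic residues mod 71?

1

(3/71) = +1 → QR.
(7/71) = -1 → non-residue.
(22/71) = -1 → non-residue.
(42/71) = -1 → non-residue.
(46/71) = -1 → non-residue.
Total quadratic residues among the 5: 1.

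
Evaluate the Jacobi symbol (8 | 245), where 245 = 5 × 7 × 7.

Pull out 2^3: since 245 ≡ 5 (mod 8), (2/245) = -1, so (2/245)^3 = -1.
Reached (1/245) = 1. Collecting the sign flips along the way, the symbol is -1.

-1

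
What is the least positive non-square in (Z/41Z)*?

3

(2/41) = +1, so 2 is a residue.
(3/41) = −1, so 3 is the smallest positive non-residue mod 41.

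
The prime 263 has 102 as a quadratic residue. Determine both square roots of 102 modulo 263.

Since 263 ≡ 3 (mod 4), a square root of 102 is 102^((263+1)/4) = 102^66 mod 263.
Repeated squaring: 102^2≡147, 102^4≡43, 102^8≡8, 102^16≡64, 102^32≡151, 102^64≡183 (mod 263).
102^66 = 102^(64+2) ≡ 75 (mod 263).
Check: 75² = 5625 ≡ 102 (mod 263). The two roots are 75 and 188.

75, 188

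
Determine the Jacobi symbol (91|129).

-1

Reciprocity: 91 ≡ 3 and 129 ≡ 1 (mod 4), so (91/129) = +(129/91).
Reduce top mod 91: now compute (38/91).
Pull out 2: since 91 ≡ 3 (mod 8), (2/91) = -1.
Reciprocity: 19 ≡ 3 and 91 ≡ 3 (mod 4), so (19/91) = −(91/19).
Reduce top mod 19: now compute (15/19).
Reciprocity: 15 ≡ 3 and 19 ≡ 3 (mod 4), so (15/19) = −(19/15).
Reduce top mod 15: now compute (4/15).
Pull out 2^2: since 15 ≡ 7 (mod 8), (2/15) = +1, so (2/15)^2 = +1.
Reached (1/15) = 1. Collecting the sign flips along the way, the symbol is -1.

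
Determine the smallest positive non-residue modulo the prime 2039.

7

(2/2039) = +1, so 2 is a residue.
(3/2039) = +1, so 3 is a residue.
(4/2039) = +1, so 4 is a residue.
(5/2039) = +1, so 5 is a residue.
(6/2039) = +1, so 6 is a residue.
(7/2039) = −1, so 7 is the smallest positive non-residue mod 2039.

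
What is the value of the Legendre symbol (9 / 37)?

1

Euler's criterion: (9/37) ≡ 9^18 (mod 37).
9^2 ≡ 7 (mod 37)
9^4 ≡ 12 (mod 37)
9^8 ≡ 33 (mod 37)
9^16 ≡ 16 (mod 37)
9^18 = 9^(16+2) ≡ 1 (mod 37).
Result is 1, so (9/37) = 1.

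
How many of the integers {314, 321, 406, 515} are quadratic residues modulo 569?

(314/569) = -1 → non-residue.
(321/569) = -1 → non-residue.
(406/569) = -1 → non-residue.
(515/569) = -1 → non-residue.
Total quadratic residues among the 4: 0.

0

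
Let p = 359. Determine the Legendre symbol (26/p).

-1

Euler's criterion: (26/359) ≡ 26^179 (mod 359).
26^2 ≡ 317 (mod 359)
26^4 ≡ 328 (mod 359)
26^8 ≡ 243 (mod 359)
26^16 ≡ 173 (mod 359)
26^32 ≡ 132 (mod 359)
26^64 ≡ 192 (mod 359)
26^128 ≡ 246 (mod 359)
26^179 = 26^(128+32+16+2+1) ≡ 358 (mod 359).
Result is 358 ≡ −1, so (26/359) = −1.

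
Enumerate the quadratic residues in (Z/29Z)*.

1 4 5 6 7 9 13 16 20 22 23 24 25 28

Square k = 1,…,14 (k and 29−k give the same square):
1²=1, 2²=4, 3²=9, 4²=16, 5²=25, 6²≡7, 7²≡20, 8²≡6, 9²≡23, 10²≡13, 11²≡5, 12²≡28, 13²≡24, 14²≡22 (mod 29).
So the quadratic residues mod 29 are {1, 4, 5, 6, 7, 9, 13, 16, 20, 22, 23, 24, 25, 28}.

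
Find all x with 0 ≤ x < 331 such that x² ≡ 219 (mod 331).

Since 331 ≡ 3 (mod 4), a square root of 219 is 219^((331+1)/4) = 219^83 mod 331.
Repeated squaring: 219^2≡297, 219^4≡163, 219^8≡89, 219^16≡308, 219^32≡198, 219^64≡146 (mod 331).
219^83 = 219^(64+16+2+1) ≡ 259 (mod 331).
Check: 259² = 67081 ≡ 219 (mod 331). The two roots are 72 and 259.

72, 259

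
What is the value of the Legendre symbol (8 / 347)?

-1

Pull out 2^3: since 347 ≡ 3 (mod 8), (2/347) = -1, so (2/347)^3 = -1.
Reached (1/347) = 1. Collecting the sign flips along the way, the symbol is -1.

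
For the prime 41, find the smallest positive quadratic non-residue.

(2/41) = +1, so 2 is a residue.
(3/41) = −1, so 3 is the smallest positive non-residue mod 41.

3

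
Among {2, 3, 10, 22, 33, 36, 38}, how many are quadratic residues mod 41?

4

(2/41) = +1 → QR.
(3/41) = -1 → non-residue.
(10/41) = +1 → QR.
(22/41) = -1 → non-residue.
(33/41) = +1 → QR.
(36/41) = +1 → QR.
(38/41) = -1 → non-residue.
Total quadratic residues among the 7: 4.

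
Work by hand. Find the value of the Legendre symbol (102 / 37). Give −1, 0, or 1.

1

Euler's criterion: (102/37) ≡ 28^18 (mod 37).
28^2 ≡ 7 (mod 37)
28^4 ≡ 12 (mod 37)
28^8 ≡ 33 (mod 37)
28^16 ≡ 16 (mod 37)
28^18 = 28^(16+2) ≡ 1 (mod 37).
Result is 1, so (102/37) = 1.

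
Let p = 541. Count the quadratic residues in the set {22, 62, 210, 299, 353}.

(22/541) = +1 → QR.
(62/541) = -1 → non-residue.
(210/541) = -1 → non-residue.
(299/541) = -1 → non-residue.
(353/541) = +1 → QR.
Total quadratic residues among the 5: 2.

2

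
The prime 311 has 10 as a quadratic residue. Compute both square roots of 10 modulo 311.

53, 258

Since 311 ≡ 3 (mod 4), a square root of 10 is 10^((311+1)/4) = 10^78 mod 311.
Repeated squaring: 10^2≡100, 10^4≡48, 10^8≡127, 10^16≡268, 10^32≡294, 10^64≡289 (mod 311).
10^78 = 10^(64+8+4+2) ≡ 53 (mod 311).
Check: 53² = 2809 ≡ 10 (mod 311). The two roots are 53 and 258.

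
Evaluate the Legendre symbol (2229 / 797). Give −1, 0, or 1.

First reduce: 2229 ≡ 635 (mod 797).
Reciprocity: 635 ≡ 3 and 797 ≡ 1 (mod 4), so (635/797) = +(797/635).
Reduce top mod 635: now compute (162/635).
Pull out 2: since 635 ≡ 3 (mod 8), (2/635) = -1.
Reciprocity: 81 ≡ 1 and 635 ≡ 3 (mod 4), so (81/635) = +(635/81).
Reduce top mod 81: now compute (68/81).
Pull out 2^2: since 81 ≡ 1 (mod 8), (2/81) = +1, so (2/81)^2 = +1.
Reciprocity: 17 ≡ 1 and 81 ≡ 1 (mod 4), so (17/81) = +(81/17).
Reduce top mod 17: now compute (13/17).
Reciprocity: 13 ≡ 1 and 17 ≡ 1 (mod 4), so (13/17) = +(17/13).
Reduce top mod 13: now compute (4/13).
Pull out 2^2: since 13 ≡ 5 (mod 8), (2/13) = -1, so (2/13)^2 = +1.
Reached (1/13) = 1. Collecting the sign flips along the way, the symbol is -1.

-1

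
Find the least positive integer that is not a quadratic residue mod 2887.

3

(2/2887) = +1, so 2 is a residue.
(3/2887) = −1, so 3 is the smallest positive non-residue mod 2887.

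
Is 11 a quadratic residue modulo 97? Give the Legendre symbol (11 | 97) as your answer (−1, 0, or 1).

1

Reciprocity: 11 ≡ 3 and 97 ≡ 1 (mod 4), so (11/97) = +(97/11).
Reduce top mod 11: now compute (9/11).
Reciprocity: 9 ≡ 1 and 11 ≡ 3 (mod 4), so (9/11) = +(11/9).
Reduce top mod 9: now compute (2/9).
Pull out 2: since 9 ≡ 1 (mod 8), (2/9) = +1.
Reached (1/9) = 1. Collecting the sign flips along the way, the symbol is +1.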